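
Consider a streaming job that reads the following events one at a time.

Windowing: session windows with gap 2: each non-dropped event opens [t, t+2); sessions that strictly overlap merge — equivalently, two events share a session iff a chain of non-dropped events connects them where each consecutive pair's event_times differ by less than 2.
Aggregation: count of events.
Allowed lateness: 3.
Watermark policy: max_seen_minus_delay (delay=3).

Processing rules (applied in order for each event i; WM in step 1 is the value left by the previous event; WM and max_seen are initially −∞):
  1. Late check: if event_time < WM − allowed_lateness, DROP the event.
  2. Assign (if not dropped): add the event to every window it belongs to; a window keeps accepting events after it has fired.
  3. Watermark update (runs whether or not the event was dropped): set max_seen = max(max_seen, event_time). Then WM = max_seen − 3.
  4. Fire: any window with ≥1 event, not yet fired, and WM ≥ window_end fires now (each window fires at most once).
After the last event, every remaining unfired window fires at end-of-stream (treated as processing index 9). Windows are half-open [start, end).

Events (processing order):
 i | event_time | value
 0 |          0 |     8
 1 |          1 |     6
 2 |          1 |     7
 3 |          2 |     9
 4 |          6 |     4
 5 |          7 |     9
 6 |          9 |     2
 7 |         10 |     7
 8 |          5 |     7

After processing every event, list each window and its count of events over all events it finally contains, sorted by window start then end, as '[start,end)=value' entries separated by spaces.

[0,4)=4 [5,9)=3 [9,12)=2

i=0 t=0 v=8: → [0,2); WM=-3
i=1 t=1 v=6: → [0,3); WM=-2
i=2 t=1 v=7: → [0,3); WM=-2
i=3 t=2 v=9: → [0,4); WM=-1
i=4 t=6 v=4: → [6,8); WM=3
i=5 t=7 v=9: → [6,9); WM=4
i=6 t=9 v=2: → [9,11); WM=6
i=7 t=10 v=7: → [9,12); WM=7
i=8 t=5 v=7: → [5,9); WM=7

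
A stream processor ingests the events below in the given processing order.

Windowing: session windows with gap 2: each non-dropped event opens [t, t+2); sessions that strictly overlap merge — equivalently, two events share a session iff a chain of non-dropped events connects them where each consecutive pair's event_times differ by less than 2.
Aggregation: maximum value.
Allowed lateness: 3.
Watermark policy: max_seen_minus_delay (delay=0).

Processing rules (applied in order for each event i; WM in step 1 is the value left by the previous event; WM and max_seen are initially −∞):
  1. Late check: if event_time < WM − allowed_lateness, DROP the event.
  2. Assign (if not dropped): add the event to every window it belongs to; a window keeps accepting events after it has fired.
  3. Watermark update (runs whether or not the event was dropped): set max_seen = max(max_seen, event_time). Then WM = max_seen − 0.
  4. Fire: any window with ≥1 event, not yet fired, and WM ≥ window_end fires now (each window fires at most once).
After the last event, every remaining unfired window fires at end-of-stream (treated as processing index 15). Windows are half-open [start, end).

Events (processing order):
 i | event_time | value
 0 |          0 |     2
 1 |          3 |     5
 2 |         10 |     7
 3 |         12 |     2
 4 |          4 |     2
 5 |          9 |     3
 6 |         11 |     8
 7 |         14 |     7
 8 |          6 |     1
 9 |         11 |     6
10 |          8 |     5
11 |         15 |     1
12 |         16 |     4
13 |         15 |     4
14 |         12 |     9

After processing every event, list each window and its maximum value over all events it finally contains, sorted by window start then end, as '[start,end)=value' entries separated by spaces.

[0,2)=2 [3,5)=5 [9,14)=8 [14,18)=7

i=0 t=0 v=2: → [0,2); WM=0
i=1 t=3 v=5: → [3,5); WM=3
i=2 t=10 v=7: → [10,12); WM=10
i=3 t=12 v=2: → [12,14); WM=12
i=4 t=4 v=2: DROP (t<12-3); WM=12
i=5 t=9 v=3: → [9,12); WM=12
i=6 t=11 v=8: → [9,14); WM=12
i=7 t=14 v=7: → [14,16); WM=14
i=8 t=6 v=1: DROP (t<14-3); WM=14
i=9 t=11 v=6: → [9,14); WM=14
i=10 t=8 v=5: DROP (t<14-3); WM=14
i=11 t=15 v=1: → [14,17); WM=15
i=12 t=16 v=4: → [14,18); WM=16
i=13 t=15 v=4: → [14,18); WM=16
i=14 t=12 v=9: DROP (t<16-3); WM=16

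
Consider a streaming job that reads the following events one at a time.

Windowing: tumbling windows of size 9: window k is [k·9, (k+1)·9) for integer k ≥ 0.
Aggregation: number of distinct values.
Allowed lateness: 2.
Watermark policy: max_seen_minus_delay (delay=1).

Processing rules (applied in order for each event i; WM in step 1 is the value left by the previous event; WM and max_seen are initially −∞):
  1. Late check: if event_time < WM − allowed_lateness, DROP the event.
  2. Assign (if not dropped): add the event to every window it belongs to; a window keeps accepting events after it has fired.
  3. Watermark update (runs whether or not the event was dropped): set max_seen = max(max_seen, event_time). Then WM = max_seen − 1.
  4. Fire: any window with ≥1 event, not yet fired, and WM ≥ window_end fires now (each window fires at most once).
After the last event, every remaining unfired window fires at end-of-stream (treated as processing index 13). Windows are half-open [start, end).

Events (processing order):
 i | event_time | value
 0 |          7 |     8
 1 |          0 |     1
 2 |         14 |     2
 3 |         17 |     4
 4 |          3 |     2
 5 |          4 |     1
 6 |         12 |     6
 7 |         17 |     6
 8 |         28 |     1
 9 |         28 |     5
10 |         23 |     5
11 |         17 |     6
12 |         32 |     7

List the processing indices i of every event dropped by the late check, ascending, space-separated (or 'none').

i=0 t=7 v=8: → [0,9); WM=6
i=1 t=0 v=1: DROP (t<6-2); WM=6
i=2 t=14 v=2: → [9,18); WM=13; [0,9) fires=1
i=3 t=17 v=4: → [9,18); WM=16
i=4 t=3 v=2: DROP (t<16-2); WM=16
i=5 t=4 v=1: DROP (t<16-2); WM=16
i=6 t=12 v=6: DROP (t<16-2); WM=16
i=7 t=17 v=6: → [9,18); WM=16
i=8 t=28 v=1: → [27,36); WM=27; [9,18) fires=3
i=9 t=28 v=5: → [27,36); WM=27
i=10 t=23 v=5: DROP (t<27-2); WM=27
i=11 t=17 v=6: DROP (t<27-2); WM=27
i=12 t=32 v=7: → [27,36); WM=31

1 4 5 6 10 11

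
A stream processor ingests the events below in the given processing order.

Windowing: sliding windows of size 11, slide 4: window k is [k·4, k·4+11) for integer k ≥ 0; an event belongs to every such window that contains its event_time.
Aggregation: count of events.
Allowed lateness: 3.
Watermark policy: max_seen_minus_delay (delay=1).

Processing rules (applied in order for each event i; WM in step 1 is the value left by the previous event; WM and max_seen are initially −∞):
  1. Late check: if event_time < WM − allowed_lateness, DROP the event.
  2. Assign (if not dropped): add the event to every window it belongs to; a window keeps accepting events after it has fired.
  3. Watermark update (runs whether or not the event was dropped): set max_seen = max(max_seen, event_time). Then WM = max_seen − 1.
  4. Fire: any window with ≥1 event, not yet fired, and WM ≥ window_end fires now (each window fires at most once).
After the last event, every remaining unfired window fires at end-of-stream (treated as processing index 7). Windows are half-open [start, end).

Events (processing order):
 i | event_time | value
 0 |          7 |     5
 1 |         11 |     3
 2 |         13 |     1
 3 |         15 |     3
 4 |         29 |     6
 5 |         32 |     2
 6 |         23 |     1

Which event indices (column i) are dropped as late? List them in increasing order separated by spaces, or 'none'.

i=0 t=7 v=5: → [4,15),[0,11); WM=6
i=1 t=11 v=3: → [8,19),[4,15); WM=10
i=2 t=13 v=1: → [12,23),[8,19),[4,15); WM=12; [0,11) fires=1
i=3 t=15 v=3: → [12,23),[8,19); WM=14
i=4 t=29 v=6: → [28,39),[24,35),[20,31); WM=28; [4,15) fires=3 [8,19) fires=3 [12,23) fires=2
i=5 t=32 v=2: → [32,43),[28,39),[24,35); WM=31; [20,31) fires=1
i=6 t=23 v=1: DROP (t<31-3); WM=31

6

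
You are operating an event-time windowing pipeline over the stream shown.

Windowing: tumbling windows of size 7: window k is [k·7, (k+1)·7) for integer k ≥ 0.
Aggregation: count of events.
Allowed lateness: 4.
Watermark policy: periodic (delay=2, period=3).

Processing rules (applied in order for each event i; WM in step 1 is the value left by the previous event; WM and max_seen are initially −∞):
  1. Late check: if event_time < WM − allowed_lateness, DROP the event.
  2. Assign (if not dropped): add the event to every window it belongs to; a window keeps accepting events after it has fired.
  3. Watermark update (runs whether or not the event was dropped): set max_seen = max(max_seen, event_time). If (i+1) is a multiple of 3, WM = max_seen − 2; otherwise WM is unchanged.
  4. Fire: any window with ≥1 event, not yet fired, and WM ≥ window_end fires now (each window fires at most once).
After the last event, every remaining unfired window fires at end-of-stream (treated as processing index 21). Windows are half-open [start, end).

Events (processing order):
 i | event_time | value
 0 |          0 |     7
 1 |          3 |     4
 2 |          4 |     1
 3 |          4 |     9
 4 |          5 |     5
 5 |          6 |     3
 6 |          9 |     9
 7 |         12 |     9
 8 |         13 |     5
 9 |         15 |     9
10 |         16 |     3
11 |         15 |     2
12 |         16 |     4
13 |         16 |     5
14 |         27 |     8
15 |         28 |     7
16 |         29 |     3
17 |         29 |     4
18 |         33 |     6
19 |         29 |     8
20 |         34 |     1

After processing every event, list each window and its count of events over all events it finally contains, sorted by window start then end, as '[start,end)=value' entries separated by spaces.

[0,7)=6 [7,14)=3 [14,21)=5 [21,28)=1 [28,35)=6

i=0 t=0 v=7: → [0,7); WM=−∞
i=1 t=3 v=4: → [0,7); WM=−∞
i=2 t=4 v=1: → [0,7); WM=2
i=3 t=4 v=9: → [0,7); WM=2
i=4 t=5 v=5: → [0,7); WM=2
i=5 t=6 v=3: → [0,7); WM=4
i=6 t=9 v=9: → [7,14); WM=4
i=7 t=12 v=9: → [7,14); WM=4
i=8 t=13 v=5: → [7,14); WM=11; [0,7) fires=6
i=9 t=15 v=9: → [14,21); WM=11
i=10 t=16 v=3: → [14,21); WM=11
i=11 t=15 v=2: → [14,21); WM=14; [7,14) fires=3
i=12 t=16 v=4: → [14,21); WM=14
i=13 t=16 v=5: → [14,21); WM=14
i=14 t=27 v=8: → [21,28); WM=25; [14,21) fires=5
i=15 t=28 v=7: → [28,35); WM=25
i=16 t=29 v=3: → [28,35); WM=25
i=17 t=29 v=4: → [28,35); WM=27
i=18 t=33 v=6: → [28,35); WM=27
i=19 t=29 v=8: → [28,35); WM=27
i=20 t=34 v=1: → [28,35); WM=32; [21,28) fires=1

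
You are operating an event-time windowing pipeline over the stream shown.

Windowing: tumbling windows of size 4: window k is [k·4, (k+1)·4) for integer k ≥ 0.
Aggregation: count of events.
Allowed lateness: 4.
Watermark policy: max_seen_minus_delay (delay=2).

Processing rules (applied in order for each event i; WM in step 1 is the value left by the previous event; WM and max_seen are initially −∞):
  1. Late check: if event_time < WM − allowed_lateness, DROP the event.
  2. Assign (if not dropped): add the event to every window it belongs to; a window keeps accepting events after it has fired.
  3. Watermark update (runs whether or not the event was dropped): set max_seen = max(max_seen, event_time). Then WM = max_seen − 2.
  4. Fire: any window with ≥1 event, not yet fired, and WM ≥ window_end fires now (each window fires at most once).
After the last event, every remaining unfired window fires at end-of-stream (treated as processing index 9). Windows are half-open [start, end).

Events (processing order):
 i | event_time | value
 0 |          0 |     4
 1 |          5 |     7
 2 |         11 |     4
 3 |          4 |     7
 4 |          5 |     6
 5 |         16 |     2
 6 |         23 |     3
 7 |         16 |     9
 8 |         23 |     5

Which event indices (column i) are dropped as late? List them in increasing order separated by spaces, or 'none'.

i=0 t=0 v=4: → [0,4); WM=-2
i=1 t=5 v=7: → [4,8); WM=3
i=2 t=11 v=4: → [8,12); WM=9; [0,4) fires=1 [4,8) fires=1
i=3 t=4 v=7: DROP (t<9-4); WM=9
i=4 t=5 v=6: → [4,8); WM=9
i=5 t=16 v=2: → [16,20); WM=14; [8,12) fires=1
i=6 t=23 v=3: → [20,24); WM=21; [16,20) fires=1
i=7 t=16 v=9: DROP (t<21-4); WM=21
i=8 t=23 v=5: → [20,24); WM=21

3 7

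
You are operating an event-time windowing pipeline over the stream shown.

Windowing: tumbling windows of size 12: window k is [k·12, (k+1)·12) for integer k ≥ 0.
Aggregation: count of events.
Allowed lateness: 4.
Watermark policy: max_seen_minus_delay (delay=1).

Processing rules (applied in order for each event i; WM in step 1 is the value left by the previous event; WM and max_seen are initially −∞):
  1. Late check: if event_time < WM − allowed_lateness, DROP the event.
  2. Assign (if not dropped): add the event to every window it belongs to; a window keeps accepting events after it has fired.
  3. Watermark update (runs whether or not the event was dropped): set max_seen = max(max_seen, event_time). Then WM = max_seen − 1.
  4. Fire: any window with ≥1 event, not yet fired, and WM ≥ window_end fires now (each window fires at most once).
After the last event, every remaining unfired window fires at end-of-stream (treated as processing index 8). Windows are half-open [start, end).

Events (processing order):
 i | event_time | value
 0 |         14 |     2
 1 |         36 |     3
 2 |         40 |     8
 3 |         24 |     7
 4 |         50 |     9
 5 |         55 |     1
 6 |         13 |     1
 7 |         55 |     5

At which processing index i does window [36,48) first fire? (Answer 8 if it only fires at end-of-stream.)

4

i=0 t=14 v=2: → [12,24); WM=13
i=1 t=36 v=3: → [36,48); WM=35; [12,24) fires=1
i=2 t=40 v=8: → [36,48); WM=39
i=3 t=24 v=7: DROP (t<39-4); WM=39
i=4 t=50 v=9: → [48,60); WM=49; [36,48) fires=2
i=5 t=55 v=1: → [48,60); WM=54
i=6 t=13 v=1: DROP (t<54-4); WM=54
i=7 t=55 v=5: → [48,60); WM=54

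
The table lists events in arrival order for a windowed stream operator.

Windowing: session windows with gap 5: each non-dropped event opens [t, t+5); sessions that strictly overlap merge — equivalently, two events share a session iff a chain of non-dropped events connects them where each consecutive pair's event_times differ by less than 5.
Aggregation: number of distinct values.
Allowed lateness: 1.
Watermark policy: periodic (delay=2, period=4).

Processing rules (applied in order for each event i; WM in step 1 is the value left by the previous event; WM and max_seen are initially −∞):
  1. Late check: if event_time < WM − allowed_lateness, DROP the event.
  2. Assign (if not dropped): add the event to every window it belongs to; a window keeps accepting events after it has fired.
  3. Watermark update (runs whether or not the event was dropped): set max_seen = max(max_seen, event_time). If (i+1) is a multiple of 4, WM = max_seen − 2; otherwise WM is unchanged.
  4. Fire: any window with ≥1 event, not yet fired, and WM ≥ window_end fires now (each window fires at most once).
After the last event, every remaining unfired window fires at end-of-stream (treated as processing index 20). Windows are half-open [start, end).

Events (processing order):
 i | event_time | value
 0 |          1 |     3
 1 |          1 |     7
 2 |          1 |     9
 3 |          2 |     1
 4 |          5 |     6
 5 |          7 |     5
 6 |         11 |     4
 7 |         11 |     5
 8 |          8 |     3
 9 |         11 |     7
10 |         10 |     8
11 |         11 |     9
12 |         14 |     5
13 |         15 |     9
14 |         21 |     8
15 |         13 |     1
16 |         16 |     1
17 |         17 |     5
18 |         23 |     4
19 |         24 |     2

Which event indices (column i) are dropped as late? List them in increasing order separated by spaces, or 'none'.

i=0 t=1 v=3: → [1,6); WM=−∞
i=1 t=1 v=7: → [1,6); WM=−∞
i=2 t=1 v=9: → [1,6); WM=−∞
i=3 t=2 v=1: → [1,7); WM=0
i=4 t=5 v=6: → [1,10); WM=0
i=5 t=7 v=5: → [1,12); WM=0
i=6 t=11 v=4: → [1,16); WM=0
i=7 t=11 v=5: → [1,16); WM=9
i=8 t=8 v=3: → [1,16); WM=9
i=9 t=11 v=7: → [1,16); WM=9
i=10 t=10 v=8: → [1,16); WM=9
i=11 t=11 v=9: → [1,16); WM=9
i=12 t=14 v=5: → [1,19); WM=9
i=13 t=15 v=9: → [1,20); WM=9
i=14 t=21 v=8: → [21,26); WM=9
i=15 t=13 v=1: → [1,20); WM=19
i=16 t=16 v=1: DROP (t<19-1); WM=19
i=17 t=17 v=5: DROP (t<19-1); WM=19
i=18 t=23 v=4: → [21,28); WM=19
i=19 t=24 v=2: → [21,29); WM=22

16 17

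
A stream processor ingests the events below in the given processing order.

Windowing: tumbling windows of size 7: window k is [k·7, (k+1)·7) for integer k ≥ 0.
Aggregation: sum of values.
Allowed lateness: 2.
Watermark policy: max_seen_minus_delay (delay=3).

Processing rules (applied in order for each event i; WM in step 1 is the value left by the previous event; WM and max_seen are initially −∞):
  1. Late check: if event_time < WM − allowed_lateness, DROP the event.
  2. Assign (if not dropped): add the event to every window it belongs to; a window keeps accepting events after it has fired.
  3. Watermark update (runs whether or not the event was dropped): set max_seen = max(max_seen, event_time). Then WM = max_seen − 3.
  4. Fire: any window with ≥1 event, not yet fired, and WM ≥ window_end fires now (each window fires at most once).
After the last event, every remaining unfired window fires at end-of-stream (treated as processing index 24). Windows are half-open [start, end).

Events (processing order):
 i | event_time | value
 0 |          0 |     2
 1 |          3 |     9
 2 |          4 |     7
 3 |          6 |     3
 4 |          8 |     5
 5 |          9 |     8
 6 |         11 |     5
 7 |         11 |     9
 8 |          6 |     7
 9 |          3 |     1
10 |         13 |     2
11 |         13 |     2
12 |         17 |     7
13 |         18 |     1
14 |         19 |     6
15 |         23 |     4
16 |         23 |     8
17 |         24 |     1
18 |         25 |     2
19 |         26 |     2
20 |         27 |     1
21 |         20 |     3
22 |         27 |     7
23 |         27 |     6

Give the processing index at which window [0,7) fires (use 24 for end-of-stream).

6

i=0 t=0 v=2: → [0,7); WM=-3
i=1 t=3 v=9: → [0,7); WM=0
i=2 t=4 v=7: → [0,7); WM=1
i=3 t=6 v=3: → [0,7); WM=3
i=4 t=8 v=5: → [7,14); WM=5
i=5 t=9 v=8: → [7,14); WM=6
i=6 t=11 v=5: → [7,14); WM=8; [0,7) fires=21
i=7 t=11 v=9: → [7,14); WM=8
i=8 t=6 v=7: → [0,7); WM=8
i=9 t=3 v=1: DROP (t<8-2); WM=8
i=10 t=13 v=2: → [7,14); WM=10
i=11 t=13 v=2: → [7,14); WM=10
i=12 t=17 v=7: → [14,21); WM=14; [7,14) fires=31
i=13 t=18 v=1: → [14,21); WM=15
i=14 t=19 v=6: → [14,21); WM=16
i=15 t=23 v=4: → [21,28); WM=20
i=16 t=23 v=8: → [21,28); WM=20
i=17 t=24 v=1: → [21,28); WM=21; [14,21) fires=14
i=18 t=25 v=2: → [21,28); WM=22
i=19 t=26 v=2: → [21,28); WM=23
i=20 t=27 v=1: → [21,28); WM=24
i=21 t=20 v=3: DROP (t<24-2); WM=24
i=22 t=27 v=7: → [21,28); WM=24
i=23 t=27 v=6: → [21,28); WM=24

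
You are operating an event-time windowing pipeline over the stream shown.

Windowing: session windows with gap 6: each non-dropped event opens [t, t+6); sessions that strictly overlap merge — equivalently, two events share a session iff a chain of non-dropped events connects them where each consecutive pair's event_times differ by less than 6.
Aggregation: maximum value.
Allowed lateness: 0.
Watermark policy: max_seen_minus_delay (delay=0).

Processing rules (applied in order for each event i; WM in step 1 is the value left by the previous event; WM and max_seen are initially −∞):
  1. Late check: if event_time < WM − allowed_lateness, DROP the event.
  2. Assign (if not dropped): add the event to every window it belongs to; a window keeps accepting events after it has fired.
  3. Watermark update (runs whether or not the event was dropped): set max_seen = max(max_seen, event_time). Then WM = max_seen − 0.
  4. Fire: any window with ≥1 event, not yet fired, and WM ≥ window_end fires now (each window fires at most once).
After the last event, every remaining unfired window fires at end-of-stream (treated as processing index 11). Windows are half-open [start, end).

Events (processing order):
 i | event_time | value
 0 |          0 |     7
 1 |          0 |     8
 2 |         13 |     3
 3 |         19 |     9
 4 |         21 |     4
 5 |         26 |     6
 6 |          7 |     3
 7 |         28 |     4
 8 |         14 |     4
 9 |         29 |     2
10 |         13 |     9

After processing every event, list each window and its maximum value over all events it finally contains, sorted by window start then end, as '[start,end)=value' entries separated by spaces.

i=0 t=0 v=7: → [0,6); WM=0
i=1 t=0 v=8: → [0,6); WM=0
i=2 t=13 v=3: → [13,19); WM=13
i=3 t=19 v=9: → [19,25); WM=19
i=4 t=21 v=4: → [19,27); WM=21
i=5 t=26 v=6: → [19,32); WM=26
i=6 t=7 v=3: DROP (t<26-0); WM=26
i=7 t=28 v=4: → [19,34); WM=28
i=8 t=14 v=4: DROP (t<28-0); WM=28
i=9 t=29 v=2: → [19,35); WM=29
i=10 t=13 v=9: DROP (t<29-0); WM=29

[0,6)=8 [13,19)=3 [19,35)=9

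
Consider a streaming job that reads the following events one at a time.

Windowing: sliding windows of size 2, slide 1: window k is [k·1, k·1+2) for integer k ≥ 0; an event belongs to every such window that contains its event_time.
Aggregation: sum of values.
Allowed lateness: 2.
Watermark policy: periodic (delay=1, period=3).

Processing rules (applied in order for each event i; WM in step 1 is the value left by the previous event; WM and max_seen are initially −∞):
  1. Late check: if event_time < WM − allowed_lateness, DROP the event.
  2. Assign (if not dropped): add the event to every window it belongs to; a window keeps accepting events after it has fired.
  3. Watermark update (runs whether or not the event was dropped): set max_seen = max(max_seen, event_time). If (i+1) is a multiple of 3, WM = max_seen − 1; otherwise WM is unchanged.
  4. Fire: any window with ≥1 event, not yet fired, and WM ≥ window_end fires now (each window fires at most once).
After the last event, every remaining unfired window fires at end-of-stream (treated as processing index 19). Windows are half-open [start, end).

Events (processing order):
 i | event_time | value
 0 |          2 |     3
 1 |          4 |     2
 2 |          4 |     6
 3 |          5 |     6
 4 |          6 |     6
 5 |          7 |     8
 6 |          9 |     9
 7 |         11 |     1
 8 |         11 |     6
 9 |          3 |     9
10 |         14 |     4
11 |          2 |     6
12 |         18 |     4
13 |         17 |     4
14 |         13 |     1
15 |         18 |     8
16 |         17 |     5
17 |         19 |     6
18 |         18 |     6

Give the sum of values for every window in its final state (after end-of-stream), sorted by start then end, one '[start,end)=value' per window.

[1,3)=3 [2,4)=3 [3,5)=8 [4,6)=14 [5,7)=12 [6,8)=14 [7,9)=8 [8,10)=9 [9,11)=9 [10,12)=7 [11,13)=7 [12,14)=1 [13,15)=5 [14,16)=4 [16,18)=9 [17,19)=27 [18,20)=24 [19,21)=6

i=0 t=2 v=3: → [2,4),[1,3); WM=−∞
i=1 t=4 v=2: → [4,6),[3,5); WM=−∞
i=2 t=4 v=6: → [4,6),[3,5); WM=3; [1,3) fires=3
i=3 t=5 v=6: → [5,7),[4,6); WM=3
i=4 t=6 v=6: → [6,8),[5,7); WM=3
i=5 t=7 v=8: → [7,9),[6,8); WM=6; [2,4) fires=3 [3,5) fires=8 [4,6) fires=14
i=6 t=9 v=9: → [9,11),[8,10); WM=6
i=7 t=11 v=1: → [11,13),[10,12); WM=6
i=8 t=11 v=6: → [11,13),[10,12); WM=10; [5,7) fires=12 [6,8) fires=14 [7,9) fires=8 [8,10) fires=9
i=9 t=3 v=9: DROP (t<10-2); WM=10
i=10 t=14 v=4: → [14,16),[13,15); WM=10
i=11 t=2 v=6: DROP (t<10-2); WM=13; [9,11) fires=9 [10,12) fires=7 [11,13) fires=7
i=12 t=18 v=4: → [18,20),[17,19); WM=13
i=13 t=17 v=4: → [17,19),[16,18); WM=13
i=14 t=13 v=1: → [13,15),[12,14); WM=17; [12,14) fires=1 [13,15) fires=5 [14,16) fires=4
i=15 t=18 v=8: → [18,20),[17,19); WM=17
i=16 t=17 v=5: → [17,19),[16,18); WM=17
i=17 t=19 v=6: → [19,21),[18,20); WM=18; [16,18) fires=9
i=18 t=18 v=6: → [18,20),[17,19); WM=18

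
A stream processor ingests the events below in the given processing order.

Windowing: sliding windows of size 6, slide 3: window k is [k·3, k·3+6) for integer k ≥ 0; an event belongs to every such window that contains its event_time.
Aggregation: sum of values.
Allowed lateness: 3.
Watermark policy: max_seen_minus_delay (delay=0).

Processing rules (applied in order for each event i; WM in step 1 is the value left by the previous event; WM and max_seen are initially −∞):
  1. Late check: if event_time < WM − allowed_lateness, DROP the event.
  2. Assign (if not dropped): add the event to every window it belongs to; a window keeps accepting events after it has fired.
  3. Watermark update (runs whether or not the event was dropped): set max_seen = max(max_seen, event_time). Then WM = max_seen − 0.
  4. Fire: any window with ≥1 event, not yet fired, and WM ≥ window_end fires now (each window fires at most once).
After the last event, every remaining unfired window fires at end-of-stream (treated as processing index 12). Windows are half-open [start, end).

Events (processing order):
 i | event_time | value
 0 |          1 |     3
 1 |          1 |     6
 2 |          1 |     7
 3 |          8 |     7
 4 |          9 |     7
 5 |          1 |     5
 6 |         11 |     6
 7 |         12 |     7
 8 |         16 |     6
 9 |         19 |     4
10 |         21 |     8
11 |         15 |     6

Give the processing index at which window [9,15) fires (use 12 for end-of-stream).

8

i=0 t=1 v=3: → [0,6); WM=1
i=1 t=1 v=6: → [0,6); WM=1
i=2 t=1 v=7: → [0,6); WM=1
i=3 t=8 v=7: → [6,12),[3,9); WM=8; [0,6) fires=16
i=4 t=9 v=7: → [9,15),[6,12); WM=9; [3,9) fires=7
i=5 t=1 v=5: DROP (t<9-3); WM=9
i=6 t=11 v=6: → [9,15),[6,12); WM=11
i=7 t=12 v=7: → [12,18),[9,15); WM=12; [6,12) fires=20
i=8 t=16 v=6: → [15,21),[12,18); WM=16; [9,15) fires=20
i=9 t=19 v=4: → [18,24),[15,21); WM=19; [12,18) fires=13
i=10 t=21 v=8: → [21,27),[18,24); WM=21; [15,21) fires=10
i=11 t=15 v=6: DROP (t<21-3); WM=21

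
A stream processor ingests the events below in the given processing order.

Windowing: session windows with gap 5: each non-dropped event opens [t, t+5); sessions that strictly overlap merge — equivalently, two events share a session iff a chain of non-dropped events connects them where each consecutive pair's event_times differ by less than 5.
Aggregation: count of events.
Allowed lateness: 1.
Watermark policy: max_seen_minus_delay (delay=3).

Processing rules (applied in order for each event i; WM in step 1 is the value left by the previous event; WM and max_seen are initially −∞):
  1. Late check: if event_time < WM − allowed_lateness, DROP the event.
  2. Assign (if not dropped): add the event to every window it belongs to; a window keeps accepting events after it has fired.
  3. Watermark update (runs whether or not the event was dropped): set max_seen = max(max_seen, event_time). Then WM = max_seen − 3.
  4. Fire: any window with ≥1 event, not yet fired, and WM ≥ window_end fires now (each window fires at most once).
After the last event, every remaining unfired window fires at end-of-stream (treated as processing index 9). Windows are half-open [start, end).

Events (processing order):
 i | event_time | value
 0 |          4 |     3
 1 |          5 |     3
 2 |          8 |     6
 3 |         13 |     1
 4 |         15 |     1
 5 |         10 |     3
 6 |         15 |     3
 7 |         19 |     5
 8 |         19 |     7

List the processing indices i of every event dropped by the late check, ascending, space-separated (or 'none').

5

i=0 t=4 v=3: → [4,9); WM=1
i=1 t=5 v=3: → [4,10); WM=2
i=2 t=8 v=6: → [4,13); WM=5
i=3 t=13 v=1: → [13,18); WM=10
i=4 t=15 v=1: → [13,20); WM=12
i=5 t=10 v=3: DROP (t<12-1); WM=12
i=6 t=15 v=3: → [13,20); WM=12
i=7 t=19 v=5: → [13,24); WM=16
i=8 t=19 v=7: → [13,24); WM=16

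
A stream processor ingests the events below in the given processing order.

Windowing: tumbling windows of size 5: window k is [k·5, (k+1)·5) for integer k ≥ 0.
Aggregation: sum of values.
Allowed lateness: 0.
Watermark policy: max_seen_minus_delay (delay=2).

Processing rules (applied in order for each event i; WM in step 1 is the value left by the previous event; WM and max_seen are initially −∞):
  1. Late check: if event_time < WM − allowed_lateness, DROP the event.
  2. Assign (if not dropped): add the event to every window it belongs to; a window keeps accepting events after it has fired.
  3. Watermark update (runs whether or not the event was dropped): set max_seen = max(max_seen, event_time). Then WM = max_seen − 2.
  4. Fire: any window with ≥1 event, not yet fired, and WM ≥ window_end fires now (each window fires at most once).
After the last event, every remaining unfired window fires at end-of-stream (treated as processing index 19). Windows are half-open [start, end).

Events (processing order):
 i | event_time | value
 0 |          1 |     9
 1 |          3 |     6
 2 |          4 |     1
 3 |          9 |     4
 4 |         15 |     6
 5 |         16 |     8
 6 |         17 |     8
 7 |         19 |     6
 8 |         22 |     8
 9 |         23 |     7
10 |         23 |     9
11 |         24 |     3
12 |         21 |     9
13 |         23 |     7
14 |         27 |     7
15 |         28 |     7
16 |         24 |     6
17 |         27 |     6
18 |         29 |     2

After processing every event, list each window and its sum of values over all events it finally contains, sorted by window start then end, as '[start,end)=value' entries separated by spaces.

[0,5)=16 [5,10)=4 [15,20)=28 [20,25)=34 [25,30)=22

i=0 t=1 v=9: → [0,5); WM=-1
i=1 t=3 v=6: → [0,5); WM=1
i=2 t=4 v=1: → [0,5); WM=2
i=3 t=9 v=4: → [5,10); WM=7; [0,5) fires=16
i=4 t=15 v=6: → [15,20); WM=13; [5,10) fires=4
i=5 t=16 v=8: → [15,20); WM=14
i=6 t=17 v=8: → [15,20); WM=15
i=7 t=19 v=6: → [15,20); WM=17
i=8 t=22 v=8: → [20,25); WM=20; [15,20) fires=28
i=9 t=23 v=7: → [20,25); WM=21
i=10 t=23 v=9: → [20,25); WM=21
i=11 t=24 v=3: → [20,25); WM=22
i=12 t=21 v=9: DROP (t<22-0); WM=22
i=13 t=23 v=7: → [20,25); WM=22
i=14 t=27 v=7: → [25,30); WM=25; [20,25) fires=34
i=15 t=28 v=7: → [25,30); WM=26
i=16 t=24 v=6: DROP (t<26-0); WM=26
i=17 t=27 v=6: → [25,30); WM=26
i=18 t=29 v=2: → [25,30); WM=27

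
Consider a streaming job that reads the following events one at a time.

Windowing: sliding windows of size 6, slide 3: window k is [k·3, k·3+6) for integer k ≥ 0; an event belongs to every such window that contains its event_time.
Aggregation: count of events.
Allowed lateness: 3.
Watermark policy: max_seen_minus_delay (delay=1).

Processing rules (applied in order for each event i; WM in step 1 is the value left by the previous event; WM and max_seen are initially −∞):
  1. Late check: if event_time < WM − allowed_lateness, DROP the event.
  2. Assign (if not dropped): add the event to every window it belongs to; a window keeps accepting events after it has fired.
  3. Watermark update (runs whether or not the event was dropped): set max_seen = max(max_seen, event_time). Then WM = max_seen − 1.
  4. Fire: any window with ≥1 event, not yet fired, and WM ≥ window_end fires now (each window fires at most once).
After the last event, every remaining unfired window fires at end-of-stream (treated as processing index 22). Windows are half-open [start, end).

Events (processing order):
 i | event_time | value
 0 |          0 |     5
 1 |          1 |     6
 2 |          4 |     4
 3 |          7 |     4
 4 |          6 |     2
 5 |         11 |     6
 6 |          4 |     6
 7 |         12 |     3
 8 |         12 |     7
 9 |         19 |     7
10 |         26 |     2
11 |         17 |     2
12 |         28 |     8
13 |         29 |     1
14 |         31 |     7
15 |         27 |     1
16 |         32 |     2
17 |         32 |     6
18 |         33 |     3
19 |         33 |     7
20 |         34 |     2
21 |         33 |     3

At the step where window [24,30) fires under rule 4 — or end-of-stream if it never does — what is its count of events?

3

i=0 t=0 v=5: → [0,6); WM=-1
i=1 t=1 v=6: → [0,6); WM=0
i=2 t=4 v=4: → [3,9),[0,6); WM=3
i=3 t=7 v=4: → [6,12),[3,9); WM=6; [0,6) fires=3
i=4 t=6 v=2: → [6,12),[3,9); WM=6
i=5 t=11 v=6: → [9,15),[6,12); WM=10; [3,9) fires=3
i=6 t=4 v=6: DROP (t<10-3); WM=10
i=7 t=12 v=3: → [12,18),[9,15); WM=11
i=8 t=12 v=7: → [12,18),[9,15); WM=11
i=9 t=19 v=7: → [18,24),[15,21); WM=18; [6,12) fires=3 [9,15) fires=3 [12,18) fires=2
i=10 t=26 v=2: → [24,30),[21,27); WM=25; [15,21) fires=1 [18,24) fires=1
i=11 t=17 v=2: DROP (t<25-3); WM=25
i=12 t=28 v=8: → [27,33),[24,30); WM=27; [21,27) fires=1
i=13 t=29 v=1: → [27,33),[24,30); WM=28
i=14 t=31 v=7: → [30,36),[27,33); WM=30; [24,30) fires=3
i=15 t=27 v=1: → [27,33),[24,30); WM=30
i=16 t=32 v=2: → [30,36),[27,33); WM=31
i=17 t=32 v=6: → [30,36),[27,33); WM=31
i=18 t=33 v=3: → [33,39),[30,36); WM=32
i=19 t=33 v=7: → [33,39),[30,36); WM=32
i=20 t=34 v=2: → [33,39),[30,36); WM=33; [27,33) fires=6
i=21 t=33 v=3: → [33,39),[30,36); WM=33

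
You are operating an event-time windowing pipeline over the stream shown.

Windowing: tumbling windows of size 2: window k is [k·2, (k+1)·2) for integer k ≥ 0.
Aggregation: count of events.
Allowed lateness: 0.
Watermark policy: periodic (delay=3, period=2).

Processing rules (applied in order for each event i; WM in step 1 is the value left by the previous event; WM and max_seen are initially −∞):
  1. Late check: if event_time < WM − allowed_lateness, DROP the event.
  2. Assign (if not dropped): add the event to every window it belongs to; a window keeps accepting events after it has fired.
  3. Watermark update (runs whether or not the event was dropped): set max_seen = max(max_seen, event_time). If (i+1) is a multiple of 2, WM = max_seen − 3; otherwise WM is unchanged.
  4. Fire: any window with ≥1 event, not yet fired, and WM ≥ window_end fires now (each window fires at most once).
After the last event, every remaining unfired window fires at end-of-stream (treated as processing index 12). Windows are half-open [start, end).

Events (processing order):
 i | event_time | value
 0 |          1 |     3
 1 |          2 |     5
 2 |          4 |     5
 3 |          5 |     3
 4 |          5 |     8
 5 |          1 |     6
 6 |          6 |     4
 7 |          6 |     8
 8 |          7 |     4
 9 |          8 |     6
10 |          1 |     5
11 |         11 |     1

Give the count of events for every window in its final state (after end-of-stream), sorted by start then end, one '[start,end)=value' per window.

i=0 t=1 v=3: → [0,2); WM=−∞
i=1 t=2 v=5: → [2,4); WM=-1
i=2 t=4 v=5: → [4,6); WM=-1
i=3 t=5 v=3: → [4,6); WM=2; [0,2) fires=1
i=4 t=5 v=8: → [4,6); WM=2
i=5 t=1 v=6: DROP (t<2-0); WM=2
i=6 t=6 v=4: → [6,8); WM=2
i=7 t=6 v=8: → [6,8); WM=3
i=8 t=7 v=4: → [6,8); WM=3
i=9 t=8 v=6: → [8,10); WM=5; [2,4) fires=1
i=10 t=1 v=5: DROP (t<5-0); WM=5
i=11 t=11 v=1: → [10,12); WM=8; [4,6) fires=3 [6,8) fires=3

[0,2)=1 [2,4)=1 [4,6)=3 [6,8)=3 [8,10)=1 [10,12)=1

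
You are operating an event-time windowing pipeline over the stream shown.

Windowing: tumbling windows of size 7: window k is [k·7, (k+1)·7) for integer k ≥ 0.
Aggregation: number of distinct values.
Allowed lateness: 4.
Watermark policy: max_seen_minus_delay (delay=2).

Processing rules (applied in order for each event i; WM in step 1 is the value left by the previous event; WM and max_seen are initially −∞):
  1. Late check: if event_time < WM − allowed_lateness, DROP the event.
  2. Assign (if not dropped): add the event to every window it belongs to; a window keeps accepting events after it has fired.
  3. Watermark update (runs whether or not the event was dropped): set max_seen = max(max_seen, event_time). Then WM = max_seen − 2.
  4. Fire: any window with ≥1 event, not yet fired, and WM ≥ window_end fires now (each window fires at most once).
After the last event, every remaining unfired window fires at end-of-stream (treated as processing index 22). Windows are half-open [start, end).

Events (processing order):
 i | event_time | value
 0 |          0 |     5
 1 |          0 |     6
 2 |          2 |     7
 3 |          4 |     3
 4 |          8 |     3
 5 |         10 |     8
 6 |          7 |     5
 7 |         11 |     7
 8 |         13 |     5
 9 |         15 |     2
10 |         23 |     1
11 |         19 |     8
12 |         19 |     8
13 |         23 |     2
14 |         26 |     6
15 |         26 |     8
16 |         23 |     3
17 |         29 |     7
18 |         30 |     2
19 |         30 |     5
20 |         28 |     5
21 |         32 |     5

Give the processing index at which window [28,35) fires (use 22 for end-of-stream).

i=0 t=0 v=5: → [0,7); WM=-2
i=1 t=0 v=6: → [0,7); WM=-2
i=2 t=2 v=7: → [0,7); WM=0
i=3 t=4 v=3: → [0,7); WM=2
i=4 t=8 v=3: → [7,14); WM=6
i=5 t=10 v=8: → [7,14); WM=8; [0,7) fires=4
i=6 t=7 v=5: → [7,14); WM=8
i=7 t=11 v=7: → [7,14); WM=9
i=8 t=13 v=5: → [7,14); WM=11
i=9 t=15 v=2: → [14,21); WM=13
i=10 t=23 v=1: → [21,28); WM=21; [7,14) fires=4 [14,21) fires=1
i=11 t=19 v=8: → [14,21); WM=21
i=12 t=19 v=8: → [14,21); WM=21
i=13 t=23 v=2: → [21,28); WM=21
i=14 t=26 v=6: → [21,28); WM=24
i=15 t=26 v=8: → [21,28); WM=24
i=16 t=23 v=3: → [21,28); WM=24
i=17 t=29 v=7: → [28,35); WM=27
i=18 t=30 v=2: → [28,35); WM=28; [21,28) fires=5
i=19 t=30 v=5: → [28,35); WM=28
i=20 t=28 v=5: → [28,35); WM=28
i=21 t=32 v=5: → [28,35); WM=30

22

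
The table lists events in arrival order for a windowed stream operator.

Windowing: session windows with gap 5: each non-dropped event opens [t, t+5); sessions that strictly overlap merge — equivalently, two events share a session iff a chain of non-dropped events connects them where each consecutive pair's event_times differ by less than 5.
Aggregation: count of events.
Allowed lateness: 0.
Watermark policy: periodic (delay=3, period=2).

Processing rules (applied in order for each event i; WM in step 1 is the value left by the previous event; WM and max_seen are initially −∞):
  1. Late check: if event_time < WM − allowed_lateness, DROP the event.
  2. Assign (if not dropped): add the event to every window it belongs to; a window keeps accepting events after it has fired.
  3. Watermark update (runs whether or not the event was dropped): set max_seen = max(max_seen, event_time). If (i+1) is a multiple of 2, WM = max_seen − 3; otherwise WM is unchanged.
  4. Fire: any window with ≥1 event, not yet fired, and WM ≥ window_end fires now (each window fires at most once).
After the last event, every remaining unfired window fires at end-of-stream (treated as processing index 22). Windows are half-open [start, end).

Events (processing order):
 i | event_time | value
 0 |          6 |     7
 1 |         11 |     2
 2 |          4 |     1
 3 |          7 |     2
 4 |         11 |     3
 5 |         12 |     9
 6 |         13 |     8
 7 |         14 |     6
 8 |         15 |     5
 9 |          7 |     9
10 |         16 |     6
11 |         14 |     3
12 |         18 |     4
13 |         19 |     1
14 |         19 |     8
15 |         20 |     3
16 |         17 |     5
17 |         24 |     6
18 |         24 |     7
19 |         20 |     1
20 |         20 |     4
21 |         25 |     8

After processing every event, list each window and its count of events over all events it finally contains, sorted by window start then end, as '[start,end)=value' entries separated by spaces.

i=0 t=6 v=7: → [6,11); WM=−∞
i=1 t=11 v=2: → [11,16); WM=8
i=2 t=4 v=1: DROP (t<8-0); WM=8
i=3 t=7 v=2: DROP (t<8-0); WM=8
i=4 t=11 v=3: → [11,16); WM=8
i=5 t=12 v=9: → [11,17); WM=9
i=6 t=13 v=8: → [11,18); WM=9
i=7 t=14 v=6: → [11,19); WM=11
i=8 t=15 v=5: → [11,20); WM=11
i=9 t=7 v=9: DROP (t<11-0); WM=12
i=10 t=16 v=6: → [11,21); WM=12
i=11 t=14 v=3: → [11,21); WM=13
i=12 t=18 v=4: → [11,23); WM=13
i=13 t=19 v=1: → [11,24); WM=16
i=14 t=19 v=8: → [11,24); WM=16
i=15 t=20 v=3: → [11,25); WM=17
i=16 t=17 v=5: → [11,25); WM=17
i=17 t=24 v=6: → [11,29); WM=21
i=18 t=24 v=7: → [11,29); WM=21
i=19 t=20 v=1: DROP (t<21-0); WM=21
i=20 t=20 v=4: DROP (t<21-0); WM=21
i=21 t=25 v=8: → [11,30); WM=22

[6,11)=1 [11,30)=16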